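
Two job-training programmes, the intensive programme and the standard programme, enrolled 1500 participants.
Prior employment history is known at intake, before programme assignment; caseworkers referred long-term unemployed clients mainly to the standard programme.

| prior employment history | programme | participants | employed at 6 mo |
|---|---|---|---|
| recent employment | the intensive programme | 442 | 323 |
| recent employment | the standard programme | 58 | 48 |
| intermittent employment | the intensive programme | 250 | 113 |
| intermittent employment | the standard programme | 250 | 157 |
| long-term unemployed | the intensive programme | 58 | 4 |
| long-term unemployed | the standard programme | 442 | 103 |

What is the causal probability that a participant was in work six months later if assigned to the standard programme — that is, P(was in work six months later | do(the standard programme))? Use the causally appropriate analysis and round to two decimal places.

Within every prior employment history level the standard programme has the higher rate, yet pooled the intensive programme does — Simpson's reversal.
Prior employment history differs across programmes for reasons unrelated to any effect of the programme itself, and it separately predicts the outcome — a classic confounder. We must compare within prior employment history levels.
Standardising the standard programme to the population prior employment history mix: 0.333·48/58 + 0.333·157/250 + 0.333·103/442 = 0.563.

0.56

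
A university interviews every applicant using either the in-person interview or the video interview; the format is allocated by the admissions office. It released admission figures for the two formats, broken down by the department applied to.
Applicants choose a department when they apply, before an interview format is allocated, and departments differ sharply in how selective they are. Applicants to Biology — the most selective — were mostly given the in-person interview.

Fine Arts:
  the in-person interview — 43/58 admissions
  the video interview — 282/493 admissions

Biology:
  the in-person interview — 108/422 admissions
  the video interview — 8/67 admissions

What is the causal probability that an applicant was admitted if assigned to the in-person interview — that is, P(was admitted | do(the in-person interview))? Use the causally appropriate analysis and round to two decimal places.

Since department is a pre-existing factor (not a product of the interview format) and it affects the outcome on its own, it is a confounder. The stratified rates, not the pooled rate, identify the causal effect.
Standardising the in-person interview to the population department mix: 0.530·43/58 + 0.470·108/422 = 0.513.

0.51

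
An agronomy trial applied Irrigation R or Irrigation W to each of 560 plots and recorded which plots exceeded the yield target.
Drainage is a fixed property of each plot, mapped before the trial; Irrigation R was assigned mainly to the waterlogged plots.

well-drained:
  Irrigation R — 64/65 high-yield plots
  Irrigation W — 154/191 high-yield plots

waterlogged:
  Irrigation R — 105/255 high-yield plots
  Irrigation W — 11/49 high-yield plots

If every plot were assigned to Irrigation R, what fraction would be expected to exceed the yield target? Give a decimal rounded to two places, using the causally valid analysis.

0.67

Field drainage satisfies the back-door criterion: it is not a descendant of the irrigation, and it blocks the spurious path from irrigation to outcome. Adjusting for it (i.e., using the within-field drainage rates) gives the causal effect.
Standardising Irrigation R to the population field drainage mix: 0.457·64/65 + 0.543·105/255 = 0.674.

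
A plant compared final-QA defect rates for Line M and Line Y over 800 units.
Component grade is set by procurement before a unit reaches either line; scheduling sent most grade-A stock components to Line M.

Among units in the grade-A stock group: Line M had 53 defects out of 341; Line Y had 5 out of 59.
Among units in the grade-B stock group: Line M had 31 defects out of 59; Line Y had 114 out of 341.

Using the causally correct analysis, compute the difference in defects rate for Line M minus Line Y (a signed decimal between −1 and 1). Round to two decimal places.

The component grade-specific comparison favours Line Y throughout, but the pooled figures favour Line M. The question is whether to condition on component grade.
Component grade satisfies the back-door criterion: it is not a descendant of the line, and it blocks the spurious path from line to outcome. Adjusting for it (i.e., using the within-component grade rates) gives the causal effect.
Adjusting over the population distribution of component grade: 0.500·(0.155−0.085) + 0.500·(0.525−0.334) = +0.131.

+0.13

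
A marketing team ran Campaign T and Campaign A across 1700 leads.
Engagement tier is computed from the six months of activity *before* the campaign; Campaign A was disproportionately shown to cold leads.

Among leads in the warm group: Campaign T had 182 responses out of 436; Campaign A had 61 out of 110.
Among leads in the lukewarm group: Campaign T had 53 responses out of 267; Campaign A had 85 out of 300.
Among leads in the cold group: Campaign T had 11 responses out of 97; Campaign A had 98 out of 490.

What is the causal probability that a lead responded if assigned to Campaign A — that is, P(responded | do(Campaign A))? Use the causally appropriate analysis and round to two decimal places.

0.34

Within every engagement tier level Campaign A has the higher rate, yet pooled Campaign T does — Simpson's reversal.
Engagement tier is set before the campaign has any effect — it is not caused by the campaign — and it independently drives the outcome. That makes it a confounder, so the causal comparison is within engagement tier levels.
Standardising Campaign A to the population engagement tier mix: 0.321·61/110 + 0.334·85/300 + 0.345·98/490 = 0.342.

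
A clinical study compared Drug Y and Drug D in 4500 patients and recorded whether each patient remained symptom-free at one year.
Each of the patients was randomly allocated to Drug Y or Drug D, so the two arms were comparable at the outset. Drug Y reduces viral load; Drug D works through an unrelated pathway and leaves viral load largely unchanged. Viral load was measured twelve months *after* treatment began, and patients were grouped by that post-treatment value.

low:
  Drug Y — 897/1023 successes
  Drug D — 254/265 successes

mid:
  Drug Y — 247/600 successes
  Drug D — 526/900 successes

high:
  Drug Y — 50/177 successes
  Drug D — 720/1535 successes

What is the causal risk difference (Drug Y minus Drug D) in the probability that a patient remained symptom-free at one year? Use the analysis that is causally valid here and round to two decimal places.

Drug D is higher inside every viral load stratum but Drug Y is higher in aggregate. Whether to stratify depends on how viral load relates to the drug.
The distribution of viral load is itself part of what the drug does — it is an intermediate outcome. Holding it fixed would remove that part of the effect; the total effect is the pooled difference.
The causal difference is the pooled difference: 0.663 − 0.556 = +0.108.

+0.11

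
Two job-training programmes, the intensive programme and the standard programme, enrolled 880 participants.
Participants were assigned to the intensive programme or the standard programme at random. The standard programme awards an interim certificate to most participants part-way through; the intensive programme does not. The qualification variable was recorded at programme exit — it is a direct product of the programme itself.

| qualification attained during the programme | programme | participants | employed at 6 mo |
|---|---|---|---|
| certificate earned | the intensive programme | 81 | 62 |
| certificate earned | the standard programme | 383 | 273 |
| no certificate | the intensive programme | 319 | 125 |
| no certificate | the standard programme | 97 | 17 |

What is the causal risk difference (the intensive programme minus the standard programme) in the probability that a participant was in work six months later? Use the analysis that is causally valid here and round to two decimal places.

Qualification attained during the programme lies on the pathway programme → qualification attained during the programme → outcome, so adjusting for it blocks the indirect effect. For the total causal effect of programme, use the unadjusted pooled rates.
The causal difference is the pooled difference: 0.468 − 0.604 = -0.137.

-0.14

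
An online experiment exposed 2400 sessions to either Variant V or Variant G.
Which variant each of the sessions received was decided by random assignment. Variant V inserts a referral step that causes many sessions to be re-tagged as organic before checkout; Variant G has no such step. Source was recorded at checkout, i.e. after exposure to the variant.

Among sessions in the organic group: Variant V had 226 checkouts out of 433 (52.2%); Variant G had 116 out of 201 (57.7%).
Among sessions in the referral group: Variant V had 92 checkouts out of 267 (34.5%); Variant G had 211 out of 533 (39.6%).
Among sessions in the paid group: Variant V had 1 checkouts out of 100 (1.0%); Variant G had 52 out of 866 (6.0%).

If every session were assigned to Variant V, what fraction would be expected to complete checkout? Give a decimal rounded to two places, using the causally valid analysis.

The traffic source-specific comparison favours Variant G throughout, but the pooled figures favour Variant V. The question is whether to condition on traffic source.
Because the variant influences traffic source, traffic source is a post-treatment mediator, not a confounder. Stratifying on it would bias the estimate; the causal effect is the crude pooled difference.
So P(outcome | do(Variant V)) is just the pooled rate for Variant V: 319/800 = 0.399.

0.40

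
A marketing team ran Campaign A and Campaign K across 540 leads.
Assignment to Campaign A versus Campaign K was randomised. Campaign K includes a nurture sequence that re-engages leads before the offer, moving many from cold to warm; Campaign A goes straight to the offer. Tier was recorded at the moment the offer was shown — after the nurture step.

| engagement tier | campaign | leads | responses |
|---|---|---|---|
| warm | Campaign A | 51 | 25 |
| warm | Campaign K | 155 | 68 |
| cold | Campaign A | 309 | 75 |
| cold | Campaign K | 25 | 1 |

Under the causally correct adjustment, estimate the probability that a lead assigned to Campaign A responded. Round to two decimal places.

0.28

Engagement tier here is a post-treatment variable shaped by the campaign; conditioning on it would introduce bias rather than remove it. The overall comparison is the causal one.
So P(outcome | do(Campaign A)) is just the pooled rate for Campaign A: 100/360 = 0.278.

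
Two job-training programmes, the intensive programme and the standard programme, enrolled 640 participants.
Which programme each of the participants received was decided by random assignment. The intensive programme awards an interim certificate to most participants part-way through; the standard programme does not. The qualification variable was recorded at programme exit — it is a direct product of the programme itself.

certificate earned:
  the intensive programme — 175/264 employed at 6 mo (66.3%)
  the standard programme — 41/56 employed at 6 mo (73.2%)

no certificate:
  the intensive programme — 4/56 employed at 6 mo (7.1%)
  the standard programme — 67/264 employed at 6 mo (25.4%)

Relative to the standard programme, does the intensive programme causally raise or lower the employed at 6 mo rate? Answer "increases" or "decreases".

Qualification attained during the programme here is a post-treatment variable shaped by the programme; conditioning on it would introduce bias rather than remove it. The overall comparison is the causal one.
Pooled: the intensive programme 55.9% vs the standard programme 33.8%; the intensive programme is higher overall.

increases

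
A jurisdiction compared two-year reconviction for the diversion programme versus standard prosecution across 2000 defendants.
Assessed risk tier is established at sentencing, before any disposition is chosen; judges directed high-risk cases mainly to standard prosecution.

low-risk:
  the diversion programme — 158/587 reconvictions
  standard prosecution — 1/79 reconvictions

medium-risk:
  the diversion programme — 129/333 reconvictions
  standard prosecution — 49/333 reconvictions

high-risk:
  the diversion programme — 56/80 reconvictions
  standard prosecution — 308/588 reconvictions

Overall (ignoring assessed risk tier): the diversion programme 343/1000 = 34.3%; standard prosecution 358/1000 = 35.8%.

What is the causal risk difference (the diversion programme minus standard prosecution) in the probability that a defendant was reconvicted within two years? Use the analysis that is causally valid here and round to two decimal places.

+0.22

Within every assessed risk tier level standard prosecution has the lower rate, yet pooled the diversion programme does — Simpson's reversal.
Assessed risk tier satisfies the back-door criterion: it is not a descendant of the disposition, and it blocks the spurious path from disposition to outcome. Adjusting for it (i.e., using the within-assessed risk tier rates) gives the causal effect.
Adjusting over the population distribution of assessed risk tier: 0.333·(0.269−0.013) + 0.333·(0.387−0.147) + 0.334·(0.700−0.524) = +0.224.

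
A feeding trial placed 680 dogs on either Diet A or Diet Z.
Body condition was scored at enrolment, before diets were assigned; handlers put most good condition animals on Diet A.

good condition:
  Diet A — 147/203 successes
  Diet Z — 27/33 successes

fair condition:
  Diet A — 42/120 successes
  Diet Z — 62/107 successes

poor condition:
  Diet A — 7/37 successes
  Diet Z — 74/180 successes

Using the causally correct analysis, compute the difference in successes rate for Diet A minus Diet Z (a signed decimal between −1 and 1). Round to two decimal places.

Diet Z is higher inside every starting body condition stratum but Diet A is higher in aggregate. Whether to stratify depends on how starting body condition relates to the diet.
Since starting body condition is a pre-existing factor (not a product of the diet) and it affects the outcome on its own, it is a confounder. The stratified rates, not the pooled rate, identify the causal effect.
Adjusting over the population distribution of starting body condition: 0.347·(0.724−0.818) + 0.334·(0.350−0.579) + 0.319·(0.189−0.411) = -0.180.

-0.18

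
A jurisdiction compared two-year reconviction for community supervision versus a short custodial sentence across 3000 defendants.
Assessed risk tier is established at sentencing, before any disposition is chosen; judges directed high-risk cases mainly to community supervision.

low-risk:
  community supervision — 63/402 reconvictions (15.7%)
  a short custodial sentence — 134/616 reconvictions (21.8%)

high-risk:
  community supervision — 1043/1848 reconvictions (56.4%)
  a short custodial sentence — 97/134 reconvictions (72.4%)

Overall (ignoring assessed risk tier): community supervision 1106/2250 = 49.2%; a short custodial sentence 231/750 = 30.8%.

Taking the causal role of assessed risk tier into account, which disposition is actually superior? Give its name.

The assessed risk tier-specific comparison favours community supervision throughout, but the pooled figures favour a short custodial sentence. The question is whether to condition on assessed risk tier.
Since assessed risk tier is a pre-existing factor (not a product of the disposition) and it affects the outcome on its own, it is a confounder. The stratified rates, not the pooled rate, identify the causal effect.
Within each level — low-risk: 15.7% vs 21.8%; high-risk: 56.4% vs 72.4% — community supervision is lower every time.

community supervision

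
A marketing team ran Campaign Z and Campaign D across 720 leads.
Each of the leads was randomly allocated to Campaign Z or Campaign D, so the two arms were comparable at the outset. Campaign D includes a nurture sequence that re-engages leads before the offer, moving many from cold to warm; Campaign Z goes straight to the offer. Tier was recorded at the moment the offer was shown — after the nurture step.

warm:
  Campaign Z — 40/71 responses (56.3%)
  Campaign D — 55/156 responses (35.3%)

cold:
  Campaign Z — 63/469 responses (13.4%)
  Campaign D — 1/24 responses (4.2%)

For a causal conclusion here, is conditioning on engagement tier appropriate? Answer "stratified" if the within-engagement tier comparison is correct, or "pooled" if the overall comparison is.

pooled

Engagement tier is recorded after the campaign and is itself shifted by it — it sits on the causal path from campaign to outcome. Conditioning on a mediator would strip out part of the effect we want; the pooled comparison gives the total causal effect.
Pooled: Campaign Z 19.1% vs Campaign D 31.1%; Campaign D is higher overall.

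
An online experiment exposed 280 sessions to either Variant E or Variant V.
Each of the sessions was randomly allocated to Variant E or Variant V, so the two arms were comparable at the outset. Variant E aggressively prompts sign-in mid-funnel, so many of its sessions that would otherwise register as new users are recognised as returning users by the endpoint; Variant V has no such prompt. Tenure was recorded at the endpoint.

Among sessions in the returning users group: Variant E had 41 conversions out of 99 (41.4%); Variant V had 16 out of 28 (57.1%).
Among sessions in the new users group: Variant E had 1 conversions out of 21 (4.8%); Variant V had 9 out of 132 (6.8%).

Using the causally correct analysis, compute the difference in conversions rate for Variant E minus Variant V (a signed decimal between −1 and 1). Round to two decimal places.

+0.19

User tenure is downstream of the variant. One should not condition on a consequence of treatment, so the overall rates are the right comparison.
The causal difference is the pooled difference: 0.350 − 0.156 = +0.194.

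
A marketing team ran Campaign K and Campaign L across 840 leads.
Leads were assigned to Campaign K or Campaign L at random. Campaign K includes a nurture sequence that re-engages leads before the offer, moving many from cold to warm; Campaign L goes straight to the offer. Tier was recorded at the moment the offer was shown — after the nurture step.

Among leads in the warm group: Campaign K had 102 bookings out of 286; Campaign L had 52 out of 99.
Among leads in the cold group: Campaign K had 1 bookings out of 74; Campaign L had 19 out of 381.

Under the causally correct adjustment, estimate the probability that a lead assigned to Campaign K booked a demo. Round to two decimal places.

Within every engagement tier level Campaign L has the higher rate, yet pooled Campaign K does — Simpson's reversal.
Engagement tier is downstream of the campaign. One should not condition on a consequence of treatment, so the overall rates are the right comparison.
So P(outcome | do(Campaign K)) is just the pooled rate for Campaign K: 103/360 = 0.286.

0.29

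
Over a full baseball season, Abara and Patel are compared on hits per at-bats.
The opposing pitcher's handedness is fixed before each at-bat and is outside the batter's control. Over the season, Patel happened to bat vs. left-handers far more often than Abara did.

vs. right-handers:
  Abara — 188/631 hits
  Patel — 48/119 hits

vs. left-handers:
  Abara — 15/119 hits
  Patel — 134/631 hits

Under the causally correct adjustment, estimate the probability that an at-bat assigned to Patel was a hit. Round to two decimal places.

0.31

Pitcher handedness is set before the player has any effect — it is not caused by the player — and it independently drives the outcome. That makes it a confounder, so the causal comparison is within pitcher handedness levels.
Standardising Patel to the population pitcher handedness mix: 0.500·48/119 + 0.500·134/631 = 0.308.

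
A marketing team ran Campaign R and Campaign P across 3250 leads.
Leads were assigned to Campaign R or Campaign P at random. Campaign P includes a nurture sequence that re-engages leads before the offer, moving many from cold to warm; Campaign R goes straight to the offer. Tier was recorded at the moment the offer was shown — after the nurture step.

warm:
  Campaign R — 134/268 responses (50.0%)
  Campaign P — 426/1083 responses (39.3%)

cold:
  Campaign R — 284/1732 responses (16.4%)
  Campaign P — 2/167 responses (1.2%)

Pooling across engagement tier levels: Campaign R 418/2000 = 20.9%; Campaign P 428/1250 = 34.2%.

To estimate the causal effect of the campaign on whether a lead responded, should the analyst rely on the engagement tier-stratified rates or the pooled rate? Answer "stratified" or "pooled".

pooled

Because the campaign influences engagement tier, engagement tier is a post-treatment mediator, not a confounder. Stratifying on it would bias the estimate; the causal effect is the crude pooled difference.
Pooled: Campaign R 20.9% vs Campaign P 34.2%; Campaign P is higher overall.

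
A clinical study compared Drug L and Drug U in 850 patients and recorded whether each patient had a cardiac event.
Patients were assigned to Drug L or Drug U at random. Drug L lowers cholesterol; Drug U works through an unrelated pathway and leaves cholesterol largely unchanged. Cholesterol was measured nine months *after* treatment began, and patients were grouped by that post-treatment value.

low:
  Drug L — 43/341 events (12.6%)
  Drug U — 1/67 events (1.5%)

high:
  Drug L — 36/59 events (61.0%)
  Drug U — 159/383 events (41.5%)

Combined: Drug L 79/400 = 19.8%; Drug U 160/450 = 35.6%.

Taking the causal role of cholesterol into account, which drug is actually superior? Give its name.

Because the drug influences cholesterol, cholesterol is a post-treatment mediator, not a confounder. Stratifying on it would bias the estimate; the causal effect is the crude pooled difference.
Pooled: Drug L 19.8% vs Drug U 35.6%; Drug L is lower overall.

Drug L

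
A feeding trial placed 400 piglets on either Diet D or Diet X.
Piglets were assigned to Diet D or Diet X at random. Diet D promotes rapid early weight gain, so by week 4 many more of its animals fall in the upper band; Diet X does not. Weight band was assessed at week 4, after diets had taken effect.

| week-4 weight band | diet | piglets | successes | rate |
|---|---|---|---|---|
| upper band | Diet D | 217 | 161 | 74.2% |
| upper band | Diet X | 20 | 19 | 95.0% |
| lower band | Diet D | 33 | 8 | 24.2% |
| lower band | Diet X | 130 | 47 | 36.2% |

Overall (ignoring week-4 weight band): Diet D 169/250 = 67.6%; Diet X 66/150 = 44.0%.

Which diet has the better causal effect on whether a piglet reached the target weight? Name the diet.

Diet D

Week-4 weight band here is a post-treatment variable shaped by the diet; conditioning on it would introduce bias rather than remove it. The overall comparison is the causal one.
Pooled: Diet D 67.6% vs Diet X 44.0%; Diet D is higher overall.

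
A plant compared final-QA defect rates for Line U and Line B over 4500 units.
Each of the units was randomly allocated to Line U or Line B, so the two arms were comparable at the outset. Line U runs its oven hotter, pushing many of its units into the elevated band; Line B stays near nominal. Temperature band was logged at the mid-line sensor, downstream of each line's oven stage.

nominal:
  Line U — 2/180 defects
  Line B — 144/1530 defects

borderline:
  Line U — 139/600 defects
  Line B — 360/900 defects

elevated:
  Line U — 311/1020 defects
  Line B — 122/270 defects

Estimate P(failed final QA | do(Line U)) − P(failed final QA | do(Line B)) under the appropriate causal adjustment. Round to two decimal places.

Because the line influences in-process temperature band, in-process temperature band is a post-treatment mediator, not a confounder. Stratifying on it would bias the estimate; the causal effect is the crude pooled difference.
The causal difference is the pooled difference: 0.251 − 0.232 = +0.019.

+0.02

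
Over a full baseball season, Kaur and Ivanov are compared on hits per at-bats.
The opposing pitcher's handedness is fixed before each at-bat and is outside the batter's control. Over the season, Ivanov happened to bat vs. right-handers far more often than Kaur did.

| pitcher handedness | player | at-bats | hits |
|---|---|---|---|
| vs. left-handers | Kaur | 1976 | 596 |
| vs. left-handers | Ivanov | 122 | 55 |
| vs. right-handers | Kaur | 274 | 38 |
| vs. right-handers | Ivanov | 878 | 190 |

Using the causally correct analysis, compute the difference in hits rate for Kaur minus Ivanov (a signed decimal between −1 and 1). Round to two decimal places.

-0.12

Pitcher handedness satisfies the back-door criterion: it is not a descendant of the player, and it blocks the spurious path from player to outcome. Adjusting for it (i.e., using the within-pitcher handedness rates) gives the causal effect.
Adjusting over the population distribution of pitcher handedness: 0.646·(0.302−0.451) + 0.354·(0.139−0.216) = -0.124.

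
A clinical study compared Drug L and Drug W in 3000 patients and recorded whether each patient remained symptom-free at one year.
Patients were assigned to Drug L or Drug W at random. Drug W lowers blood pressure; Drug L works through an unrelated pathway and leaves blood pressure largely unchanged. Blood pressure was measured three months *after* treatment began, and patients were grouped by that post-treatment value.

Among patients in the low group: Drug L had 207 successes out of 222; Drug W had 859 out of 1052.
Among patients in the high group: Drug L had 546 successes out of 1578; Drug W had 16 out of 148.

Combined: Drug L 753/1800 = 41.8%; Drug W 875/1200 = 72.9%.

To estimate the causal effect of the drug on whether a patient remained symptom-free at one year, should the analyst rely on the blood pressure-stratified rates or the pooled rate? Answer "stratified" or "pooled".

pooled

Blood pressure here is a post-treatment variable shaped by the drug; conditioning on it would introduce bias rather than remove it. The overall comparison is the causal one.
Pooled: Drug L 41.8% vs Drug W 72.9%; Drug W is higher overall.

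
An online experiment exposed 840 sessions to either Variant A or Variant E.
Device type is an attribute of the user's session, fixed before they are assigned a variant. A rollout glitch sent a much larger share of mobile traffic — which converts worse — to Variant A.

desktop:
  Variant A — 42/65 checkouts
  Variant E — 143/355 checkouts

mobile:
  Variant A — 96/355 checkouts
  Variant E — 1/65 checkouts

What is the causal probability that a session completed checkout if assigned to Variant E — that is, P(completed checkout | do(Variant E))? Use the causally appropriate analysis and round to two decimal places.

Device type differs across variants for reasons unrelated to any effect of the variant itself, and it separately predicts the outcome — a classic confounder. We must compare within device type levels.
Standardising Variant E to the population device type mix: 0.500·143/355 + 0.500·1/65 = 0.209.

0.21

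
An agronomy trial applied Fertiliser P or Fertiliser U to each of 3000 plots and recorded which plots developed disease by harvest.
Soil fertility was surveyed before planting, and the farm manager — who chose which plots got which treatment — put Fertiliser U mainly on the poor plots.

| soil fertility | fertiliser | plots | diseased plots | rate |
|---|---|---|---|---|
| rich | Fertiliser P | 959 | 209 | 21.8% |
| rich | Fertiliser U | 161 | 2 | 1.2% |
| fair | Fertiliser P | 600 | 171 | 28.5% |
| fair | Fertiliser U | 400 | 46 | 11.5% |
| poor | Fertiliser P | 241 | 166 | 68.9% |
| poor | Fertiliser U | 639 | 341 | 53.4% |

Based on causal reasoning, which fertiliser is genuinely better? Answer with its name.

Within every soil fertility level Fertiliser U has the lower rate, yet pooled Fertiliser P does — Simpson's reversal.
Soil fertility is set before the fertiliser has any effect — it is not caused by the fertiliser — and it independently drives the outcome. That makes it a confounder, so the causal comparison is within soil fertility levels.
Within each level — rich: 21.8% vs 1.2%; fair: 28.5% vs 11.5%; poor: 68.9% vs 53.4% — Fertiliser U is lower every time.

Fertiliser U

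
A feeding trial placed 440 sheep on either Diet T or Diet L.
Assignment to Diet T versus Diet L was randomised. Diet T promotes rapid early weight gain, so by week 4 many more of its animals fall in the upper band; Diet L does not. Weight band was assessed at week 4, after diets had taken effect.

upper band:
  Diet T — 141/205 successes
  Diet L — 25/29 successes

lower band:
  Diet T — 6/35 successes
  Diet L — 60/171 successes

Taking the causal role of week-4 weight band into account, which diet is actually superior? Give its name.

Within every week-4 weight band level Diet L has the higher rate, yet pooled Diet T does — Simpson's reversal.
Week-4 weight band is recorded after the diet and is itself shifted by it — it sits on the causal path from diet to outcome. Conditioning on a mediator would strip out part of the effect we want; the pooled comparison gives the total causal effect.
Pooled: Diet T 61.3% vs Diet L 42.5%; Diet T is higher overall.

Diet T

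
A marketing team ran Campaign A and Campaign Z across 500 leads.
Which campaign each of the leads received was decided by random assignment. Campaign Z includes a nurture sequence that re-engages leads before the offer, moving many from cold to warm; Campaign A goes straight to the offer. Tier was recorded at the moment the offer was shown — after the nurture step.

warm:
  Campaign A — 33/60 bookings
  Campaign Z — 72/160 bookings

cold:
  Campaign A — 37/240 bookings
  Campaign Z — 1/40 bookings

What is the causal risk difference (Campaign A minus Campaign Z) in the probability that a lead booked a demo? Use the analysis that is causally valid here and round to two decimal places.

Within every engagement tier level Campaign A has the higher rate, yet pooled Campaign Z does — Simpson's reversal.
Engagement tier is recorded after the campaign and is itself shifted by it — it sits on the causal path from campaign to outcome. Conditioning on a mediator would strip out part of the effect we want; the pooled comparison gives the total causal effect.
The causal difference is the pooled difference: 0.233 − 0.365 = -0.132.

-0.13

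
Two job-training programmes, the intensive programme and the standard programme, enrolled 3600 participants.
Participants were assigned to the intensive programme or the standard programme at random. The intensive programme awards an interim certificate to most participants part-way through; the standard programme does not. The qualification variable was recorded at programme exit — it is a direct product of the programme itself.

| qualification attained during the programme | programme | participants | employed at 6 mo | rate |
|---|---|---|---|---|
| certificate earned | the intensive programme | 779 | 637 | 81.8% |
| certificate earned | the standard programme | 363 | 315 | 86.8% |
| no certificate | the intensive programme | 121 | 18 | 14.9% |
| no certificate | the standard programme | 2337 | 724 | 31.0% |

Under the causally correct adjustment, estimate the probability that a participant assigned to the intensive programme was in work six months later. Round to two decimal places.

0.73

The qualification attained during the programme-specific comparison favours the standard programme throughout, but the pooled figures favour the intensive programme. The question is whether to condition on qualification attained during the programme.
The distribution of qualification attained during the programme is itself part of what the programme does — it is an intermediate outcome. Holding it fixed would remove that part of the effect; the total effect is the pooled difference.
So P(outcome | do(the intensive programme)) is just the pooled rate for the intensive programme: 655/900 = 0.728.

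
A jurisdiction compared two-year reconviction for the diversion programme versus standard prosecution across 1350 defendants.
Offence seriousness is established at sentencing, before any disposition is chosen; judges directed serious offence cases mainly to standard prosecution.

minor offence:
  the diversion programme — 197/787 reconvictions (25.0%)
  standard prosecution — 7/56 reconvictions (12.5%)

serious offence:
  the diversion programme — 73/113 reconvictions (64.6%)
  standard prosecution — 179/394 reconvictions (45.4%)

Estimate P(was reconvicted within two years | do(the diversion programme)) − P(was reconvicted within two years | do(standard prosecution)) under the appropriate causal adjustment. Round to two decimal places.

standard prosecution is lower inside every offence seriousness stratum but the diversion programme is lower in aggregate. Whether to stratify depends on how offence seriousness relates to the disposition.
Offence seriousness satisfies the back-door criterion: it is not a descendant of the disposition, and it blocks the spurious path from disposition to outcome. Adjusting for it (i.e., using the within-offence seriousness rates) gives the causal effect.
Adjusting over the population distribution of offence seriousness: 0.624·(0.250−0.125) + 0.376·(0.646−0.454) = +0.150.

+0.15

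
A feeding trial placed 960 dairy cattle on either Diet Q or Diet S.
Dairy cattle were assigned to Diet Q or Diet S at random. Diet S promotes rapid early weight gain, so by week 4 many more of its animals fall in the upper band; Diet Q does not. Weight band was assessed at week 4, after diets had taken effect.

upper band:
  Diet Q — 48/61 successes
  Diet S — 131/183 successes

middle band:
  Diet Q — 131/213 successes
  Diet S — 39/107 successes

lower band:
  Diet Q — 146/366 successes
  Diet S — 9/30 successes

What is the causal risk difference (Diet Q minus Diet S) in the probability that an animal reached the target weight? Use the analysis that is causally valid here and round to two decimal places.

Within every week-4 weight band level Diet Q has the higher rate, yet pooled Diet S does — Simpson's reversal.
Week-4 weight band here is a post-treatment variable shaped by the diet; conditioning on it would introduce bias rather than remove it. The overall comparison is the causal one.
The causal difference is the pooled difference: 0.508 − 0.559 = -0.052.

-0.05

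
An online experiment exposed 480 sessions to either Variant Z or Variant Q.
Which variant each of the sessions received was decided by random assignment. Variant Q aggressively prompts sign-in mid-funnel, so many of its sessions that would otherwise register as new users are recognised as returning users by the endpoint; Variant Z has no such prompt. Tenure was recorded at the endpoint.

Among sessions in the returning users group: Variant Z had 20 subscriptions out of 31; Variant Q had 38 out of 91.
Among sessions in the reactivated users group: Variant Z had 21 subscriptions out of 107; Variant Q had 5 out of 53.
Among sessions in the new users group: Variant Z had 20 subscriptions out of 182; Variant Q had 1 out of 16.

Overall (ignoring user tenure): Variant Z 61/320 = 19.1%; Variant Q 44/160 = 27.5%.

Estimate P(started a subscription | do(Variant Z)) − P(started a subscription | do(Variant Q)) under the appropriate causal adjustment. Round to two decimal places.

-0.08

Stratifying would compare variants among sessions the variants themselves sorted into user tenure groups — a form of selection on an intermediate. The unconditioned pooled rates give the total causal effect.
The causal difference is the pooled difference: 0.191 − 0.275 = -0.084.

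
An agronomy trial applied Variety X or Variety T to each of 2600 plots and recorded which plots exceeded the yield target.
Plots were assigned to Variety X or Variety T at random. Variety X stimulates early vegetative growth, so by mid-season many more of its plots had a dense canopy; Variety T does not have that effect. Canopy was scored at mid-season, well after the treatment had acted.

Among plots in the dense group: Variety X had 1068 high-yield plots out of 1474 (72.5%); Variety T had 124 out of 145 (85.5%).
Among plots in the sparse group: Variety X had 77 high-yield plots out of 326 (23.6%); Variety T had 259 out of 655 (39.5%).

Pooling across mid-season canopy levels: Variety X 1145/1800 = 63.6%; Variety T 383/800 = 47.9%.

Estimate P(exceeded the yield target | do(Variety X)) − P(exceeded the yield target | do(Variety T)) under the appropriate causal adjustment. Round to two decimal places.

The stratified and pooled comparisons disagree (Variety T wins within each mid-season canopy; Variety X wins overall), so the answer turns on the causal role of mid-season canopy.
Mid-season canopy lies on the pathway variety → mid-season canopy → outcome, so adjusting for it blocks the indirect effect. For the total causal effect of variety, use the unadjusted pooled rates.
The causal difference is the pooled difference: 0.636 − 0.479 = +0.157.

+0.16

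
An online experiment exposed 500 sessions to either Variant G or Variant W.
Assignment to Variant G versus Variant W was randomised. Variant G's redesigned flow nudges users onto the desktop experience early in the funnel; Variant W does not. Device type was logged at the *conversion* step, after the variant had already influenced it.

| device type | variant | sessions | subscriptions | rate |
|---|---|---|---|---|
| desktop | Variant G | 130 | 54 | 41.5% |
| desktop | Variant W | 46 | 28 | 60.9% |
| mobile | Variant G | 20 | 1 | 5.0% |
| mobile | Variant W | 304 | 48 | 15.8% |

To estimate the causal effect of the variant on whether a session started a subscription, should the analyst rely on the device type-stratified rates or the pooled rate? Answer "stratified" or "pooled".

The stratified and pooled comparisons disagree (Variant W wins within each device type; Variant G wins overall), so the answer turns on the causal role of device type.
The distribution of device type is itself part of what the variant does — it is an intermediate outcome. Holding it fixed would remove that part of the effect; the total effect is the pooled difference.
Pooled: Variant G 36.7% vs Variant W 21.7%; Variant G is higher overall.

pooled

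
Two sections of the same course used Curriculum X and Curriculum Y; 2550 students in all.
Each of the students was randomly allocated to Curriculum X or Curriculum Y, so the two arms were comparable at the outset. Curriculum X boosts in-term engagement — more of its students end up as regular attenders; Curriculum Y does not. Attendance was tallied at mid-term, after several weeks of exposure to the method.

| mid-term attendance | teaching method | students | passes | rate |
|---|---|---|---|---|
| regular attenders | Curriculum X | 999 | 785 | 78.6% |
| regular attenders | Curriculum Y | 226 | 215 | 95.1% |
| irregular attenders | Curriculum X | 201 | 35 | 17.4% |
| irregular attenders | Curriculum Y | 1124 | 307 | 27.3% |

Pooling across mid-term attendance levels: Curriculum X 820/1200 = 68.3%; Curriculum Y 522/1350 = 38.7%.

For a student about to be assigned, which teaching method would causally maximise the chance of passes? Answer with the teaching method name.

Curriculum X

The stratified and pooled comparisons disagree (Curriculum Y wins within each mid-term attendance; Curriculum X wins overall), so the answer turns on the causal role of mid-term attendance.
Stratifying would compare teaching methods among students the teaching methods themselves sorted into mid-term attendance groups — a form of selection on an intermediate. The unconditioned pooled rates give the total causal effect.
Pooled: Curriculum X 68.3% vs Curriculum Y 38.7%; Curriculum X is higher overall.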